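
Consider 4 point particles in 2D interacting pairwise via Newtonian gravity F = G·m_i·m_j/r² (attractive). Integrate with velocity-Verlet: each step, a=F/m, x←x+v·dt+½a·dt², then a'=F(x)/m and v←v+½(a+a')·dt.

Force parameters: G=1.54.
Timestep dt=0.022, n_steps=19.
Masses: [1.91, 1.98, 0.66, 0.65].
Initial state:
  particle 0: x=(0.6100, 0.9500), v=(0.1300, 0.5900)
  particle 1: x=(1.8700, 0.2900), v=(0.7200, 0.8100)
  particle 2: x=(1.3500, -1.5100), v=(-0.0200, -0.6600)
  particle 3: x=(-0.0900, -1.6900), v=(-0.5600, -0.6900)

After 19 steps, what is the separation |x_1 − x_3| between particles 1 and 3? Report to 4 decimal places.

3.4565

step 0: x0=(0.6100, 0.9500) x1=(1.8700, 0.2900) x2=(1.3500, -1.5100) x3=(-0.0900, -1.6900)
step 1: x0=(0.6132, 0.9627) x1=(1.8855, 0.3079) x2=(1.3495, -1.5242) x3=(-0.1021, -1.7050)
step 2: x0=(0.6170, 0.9750) x1=(1.9003, 0.3259) x2=(1.3488, -1.5379) x3=(-0.1138, -1.7197)
step 3: x0=(0.6215, 0.9869) x1=(1.9144, 0.3441) x2=(1.3479, -1.5510) x3=(-0.1251, -1.7340)
step 4: x0=(0.6266, 0.9982) x1=(1.9278, 0.3624) x2=(1.3469, -1.5636) x3=(-0.1360, -1.7480)
step 5: x0=(0.6323, 1.0092) x1=(1.9405, 0.3809) x2=(1.3457, -1.5757) x3=(-0.1466, -1.7617)
step 6: x0=(0.6387, 1.0197) x1=(1.9525, 0.3995) x2=(1.3443, -1.5872) x3=(-0.1567, -1.7751)
step 7: x0=(0.6457, 1.0298) x1=(1.9639, 0.4183) x2=(1.3428, -1.5983) x3=(-0.1665, -1.7882)
step 8: x0=(0.6534, 1.0395) x1=(1.9746, 0.4372) x2=(1.3411, -1.6089) x3=(-0.1759, -1.8009)
step 9: x0=(0.6617, 1.0488) x1=(1.9846, 0.4562) x2=(1.3393, -1.6191) x3=(-0.1850, -1.8134)
step 10: x0=(0.6706, 1.0577) x1=(1.9939, 0.4754) x2=(1.3373, -1.6288) x3=(-0.1937, -1.8256)
step 11: x0=(0.6802, 1.0662) x1=(2.0025, 0.4947) x2=(1.3351, -1.6380) x3=(-0.2021, -1.8375)
step 12: x0=(0.6904, 1.0743) x1=(2.0105, 0.5141) x2=(1.3328, -1.6468) x3=(-0.2101, -1.8492)
step 13: x0=(0.7013, 1.0820) x1=(2.0177, 0.5338) x2=(1.3304, -1.6552) x3=(-0.2177, -1.8605)
step 14: x0=(0.7128, 1.0893) x1=(2.0243, 0.5535) x2=(1.3277, -1.6631) x3=(-0.2250, -1.8716)
step 15: x0=(0.7251, 1.0963) x1=(2.0301, 0.5734) x2=(1.3250, -1.6707) x3=(-0.2320, -1.8825)
step 16: x0=(0.7380, 1.1028) x1=(2.0352, 0.5935) x2=(1.3221, -1.6778) x3=(-0.2387, -1.8930)
step 17: x0=(0.7516, 1.1090) x1=(2.0396, 0.6137) x2=(1.3190, -1.6846) x3=(-0.2450, -1.9033)
step 18: x0=(0.7660, 1.1148) x1=(2.0432, 0.6340) x2=(1.3158, -1.6910) x3=(-0.2510, -1.9134)
step 19: x0=(0.7810, 1.1202) x1=(2.0460, 0.6546) x2=(1.3124, -1.6970) x3=(-0.2567, -1.9232)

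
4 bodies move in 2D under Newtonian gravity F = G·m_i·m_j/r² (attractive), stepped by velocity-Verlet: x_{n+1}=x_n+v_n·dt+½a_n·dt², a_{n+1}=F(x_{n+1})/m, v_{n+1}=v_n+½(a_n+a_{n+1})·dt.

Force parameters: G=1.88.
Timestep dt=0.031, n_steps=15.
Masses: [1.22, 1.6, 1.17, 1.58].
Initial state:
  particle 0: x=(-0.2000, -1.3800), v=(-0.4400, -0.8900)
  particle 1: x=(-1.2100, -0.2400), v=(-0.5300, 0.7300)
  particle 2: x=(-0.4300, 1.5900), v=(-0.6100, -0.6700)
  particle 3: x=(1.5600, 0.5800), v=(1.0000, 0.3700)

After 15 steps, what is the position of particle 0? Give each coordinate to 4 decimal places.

(-0.4494, -1.6466)

step 0: x0=(-0.2000, -1.3800) x1=(-1.2100, -0.2400) x2=(-0.4300, 1.5900) x3=(1.5600, 0.5800)
step 1: x0=(-0.2139, -1.4069) x1=(-1.2258, -0.2174) x2=(-0.4488, 1.5686) x3=(1.5905, 0.5914)
step 2: x0=(-0.2284, -1.4323) x1=(-1.2406, -0.1949) x2=(-0.4674, 1.5461) x3=(1.6202, 0.6027)
step 3: x0=(-0.2433, -1.4563) x1=(-1.2542, -0.1725) x2=(-0.4857, 1.5224) x3=(1.6489, 0.6138)
step 4: x0=(-0.2587, -1.4790) x1=(-1.2667, -0.1501) x2=(-0.5039, 1.4974) x3=(1.6768, 0.6248)
step 5: x0=(-0.2745, -1.5003) x1=(-1.2783, -0.1276) x2=(-0.5220, 1.4712) x3=(1.7039, 0.6356)
step 6: x0=(-0.2906, -1.5204) x1=(-1.2887, -0.1051) x2=(-0.5400, 1.4437) x3=(1.7301, 0.6463)
step 7: x0=(-0.3071, -1.5392) x1=(-1.2982, -0.0825) x2=(-0.5579, 1.4150) x3=(1.7556, 0.6569)
step 8: x0=(-0.3240, -1.5568) x1=(-1.3066, -0.0597) x2=(-0.5758, 1.3849) x3=(1.7802, 0.6673)
step 9: x0=(-0.3411, -1.5731) x1=(-1.3141, -0.0367) x2=(-0.5938, 1.3535) x3=(1.8041, 0.6777)
step 10: x0=(-0.3586, -1.5882) x1=(-1.3205, -0.0134) x2=(-0.6118, 1.3206) x3=(1.8272, 0.6878)
step 11: x0=(-0.3763, -1.6022) x1=(-1.3258, 0.0102) x2=(-0.6299, 1.2863) x3=(1.8495, 0.6979)
step 12: x0=(-0.3942, -1.6150) x1=(-1.3301, 0.0342) x2=(-0.6483, 1.2503) x3=(1.8712, 0.7078)
step 13: x0=(-0.4124, -1.6267) x1=(-1.3333, 0.0587) x2=(-0.6669, 1.2128) x3=(1.8921, 0.7175)
step 14: x0=(-0.4308, -1.6372) x1=(-1.3354, 0.0837) x2=(-0.6859, 1.1734) x3=(1.9123, 0.7271)
step 15: x0=(-0.4494, -1.6466) x1=(-1.3363, 0.1094) x2=(-0.7054, 1.1322) x3=(1.9318, 0.7366)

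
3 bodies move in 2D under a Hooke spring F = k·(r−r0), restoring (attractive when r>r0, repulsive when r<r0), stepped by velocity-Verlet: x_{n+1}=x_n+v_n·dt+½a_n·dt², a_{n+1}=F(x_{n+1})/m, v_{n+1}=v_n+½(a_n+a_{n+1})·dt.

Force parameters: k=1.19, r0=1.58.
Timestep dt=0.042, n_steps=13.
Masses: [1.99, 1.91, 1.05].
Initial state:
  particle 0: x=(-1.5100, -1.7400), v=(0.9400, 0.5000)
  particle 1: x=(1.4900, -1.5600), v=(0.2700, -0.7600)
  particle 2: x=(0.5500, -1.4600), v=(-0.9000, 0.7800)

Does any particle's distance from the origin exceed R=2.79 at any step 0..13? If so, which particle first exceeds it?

step 0: x0=(-1.5100, -1.7400) x1=(1.4900, -1.5600) x2=(0.5500, -1.4600)
step 1: x0=(-1.4695, -1.7189) x1=(1.5009, -1.5920) x2=(0.5111, -1.4272)
step 2: x0=(-1.4271, -1.6977) x1=(1.5109, -1.6242) x2=(0.4702, -1.3944)
step 3: x0=(-1.3829, -1.6764) x1=(1.5200, -1.6565) x2=(0.4276, -1.3615)
step 4: x0=(-1.3371, -1.6551) x1=(1.5280, -1.6890) x2=(0.3837, -1.3284)
step 5: x0=(-1.2897, -1.6337) x1=(1.5351, -1.7216) x2=(0.3386, -1.2951)
step 6: x0=(-1.2409, -1.6123) x1=(1.5411, -1.7542) x2=(0.2929, -1.2617)
step 7: x0=(-1.1909, -1.5910) x1=(1.5461, -1.7869) x2=(0.2467, -1.2281)
step 8: x0=(-1.1397, -1.5699) x1=(1.5499, -1.8196) x2=(0.2004, -1.1943)
step 9: x0=(-1.0875, -1.5489) x1=(1.5526, -1.8521) x2=(0.1543, -1.1604)
step 10: x0=(-1.0345, -1.5281) x1=(1.5541, -1.8846) x2=(0.1087, -1.1262)
step 11: x0=(-0.9808, -1.5076) x1=(1.5545, -1.9169) x2=(0.0639, -1.0919)
step 12: x0=(-0.9265, -1.4874) x1=(1.5537, -1.9489) x2=(0.0201, -1.0573)
step 13: x0=(-0.8717, -1.4676) x1=(1.5516, -1.9807) x2=(-0.0223, -1.0225)

no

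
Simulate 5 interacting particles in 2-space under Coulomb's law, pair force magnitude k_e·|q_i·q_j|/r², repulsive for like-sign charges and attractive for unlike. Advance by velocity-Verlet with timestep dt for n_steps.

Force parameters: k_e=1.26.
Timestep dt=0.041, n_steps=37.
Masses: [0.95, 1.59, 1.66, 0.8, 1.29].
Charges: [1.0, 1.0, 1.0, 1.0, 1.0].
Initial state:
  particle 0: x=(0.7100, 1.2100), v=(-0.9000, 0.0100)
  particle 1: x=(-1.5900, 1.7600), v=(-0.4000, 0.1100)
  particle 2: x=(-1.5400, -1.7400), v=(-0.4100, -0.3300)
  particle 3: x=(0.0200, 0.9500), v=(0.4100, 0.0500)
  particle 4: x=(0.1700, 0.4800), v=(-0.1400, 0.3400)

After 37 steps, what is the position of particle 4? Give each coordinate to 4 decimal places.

(0.2497, -1.2228)

step 0: x0=(0.7100, 1.2100) x1=(-1.5900, 1.7600) x2=(-1.5400, -1.7400) x3=(0.0200, 0.9500) x4=(0.1700, 0.4800)
step 1: x0=(0.6761, 1.2122) x1=(-1.6068, 1.7648) x2=(-1.5569, -1.7537) x3=(0.0333, 0.9563) x4=(0.1649, 0.4899)
step 2: x0=(0.6486, 1.2186) x1=(-1.6244, 1.7700) x2=(-1.5741, -1.7679) x3=(0.0393, 0.9713) x4=(0.1609, 0.4913)
step 3: x0=(0.6280, 1.2293) x1=(-1.6429, 1.7758) x2=(-1.5914, -1.7825) x3=(0.0377, 0.9943) x4=(0.1577, 0.4845)
step 4: x0=(0.6146, 1.2445) x1=(-1.6622, 1.7821) x2=(-1.6090, -1.7974) x3=(0.0287, 1.0243) x4=(0.1552, 0.4699)
step 5: x0=(0.6084, 1.2641) x1=(-1.6822, 1.7888) x2=(-1.6267, -1.8128) x3=(0.0124, 1.0597) x4=(0.1532, 0.4487)
step 6: x0=(0.6092, 1.2878) x1=(-1.7031, 1.7960) x2=(-1.6447, -1.8286) x3=(-0.0109, 1.0994) x4=(0.1515, 0.4217)
step 7: x0=(0.6167, 1.3151) x1=(-1.7248, 1.8036) x2=(-1.6629, -1.8447) x3=(-0.0407, 1.1425) x4=(0.1502, 0.3898)
step 8: x0=(0.6302, 1.3456) x1=(-1.7472, 1.8117) x2=(-1.6812, -1.8612) x3=(-0.0762, 1.1883) x4=(0.1493, 0.3540)
step 9: x0=(0.6492, 1.3786) x1=(-1.7705, 1.8202) x2=(-1.6998, -1.8781) x3=(-0.1167, 1.2363) x4=(0.1487, 0.3148)
step 10: x0=(0.6729, 1.4139) x1=(-1.7946, 1.8291) x2=(-1.7186, -1.8954) x3=(-0.1614, 1.2862) x4=(0.1484, 0.2727)
step 11: x0=(0.7007, 1.4509) x1=(-1.8195, 1.8385) x2=(-1.7375, -1.9130) x3=(-0.2095, 1.3377) x4=(0.1485, 0.2283)
step 12: x0=(0.7321, 1.4895) x1=(-1.8452, 1.8482) x2=(-1.7566, -1.9310) x3=(-0.2604, 1.3906) x4=(0.1489, 0.1820)
step 13: x0=(0.7665, 1.5293) x1=(-1.8717, 1.8583) x2=(-1.7759, -1.9494) x3=(-0.3134, 1.4447) x4=(0.1496, 0.1339)
step 14: x0=(0.8036, 1.5703) x1=(-1.8991, 1.8688) x2=(-1.7954, -1.9680) x3=(-0.3680, 1.4998) x4=(0.1506, 0.0844)
step 15: x0=(0.8431, 1.6121) x1=(-1.9272, 1.8796) x2=(-1.8151, -1.9871) x3=(-0.4239, 1.5558) x4=(0.1520, 0.0336)
step 16: x0=(0.8845, 1.6548) x1=(-1.9563, 1.8908) x2=(-1.8350, -2.0064) x3=(-0.4806, 1.6126) x4=(0.1536, -0.0182)
step 17: x0=(0.9278, 1.6982) x1=(-1.9862, 1.9023) x2=(-1.8550, -2.0261) x3=(-0.5378, 1.6701) x4=(0.1555, -0.0710)
step 18: x0=(0.9727, 1.7422) x1=(-2.0170, 1.9141) x2=(-1.8752, -2.0461) x3=(-0.5953, 1.7282) x4=(0.1577, -0.1246)
step 19: x0=(1.0190, 1.7867) x1=(-2.0487, 1.9262) x2=(-1.8956, -2.0665) x3=(-0.6527, 1.7870) x4=(0.1602, -0.1790)
step 20: x0=(1.0666, 1.8318) x1=(-2.0813, 1.9385) x2=(-1.9162, -2.0871) x3=(-0.7099, 1.8463) x4=(0.1630, -0.2339)
step 21: x0=(1.1153, 1.8774) x1=(-2.1148, 1.9511) x2=(-1.9369, -2.1080) x3=(-0.7667, 1.9061) x4=(0.1661, -0.2895)
step 22: x0=(1.1651, 1.9233) x1=(-2.1494, 1.9638) x2=(-1.9578, -2.1292) x3=(-0.8230, 1.9665) x4=(0.1694, -0.3455)
step 23: x0=(1.2159, 1.9697) x1=(-2.1848, 1.9768) x2=(-1.9789, -2.1508) x3=(-0.8785, 2.0274) x4=(0.1730, -0.4020)
step 24: x0=(1.2675, 2.0164) x1=(-2.2213, 1.9898) x2=(-2.0002, -2.1726) x3=(-0.9333, 2.0889) x4=(0.1768, -0.4589)
step 25: x0=(1.3200, 2.0634) x1=(-2.2588, 2.0030) x2=(-2.0216, -2.1946) x3=(-0.9870, 2.1510) x4=(0.1809, -0.5162)
step 26: x0=(1.3732, 2.1107) x1=(-2.2972, 2.0162) x2=(-2.0432, -2.2170) x3=(-1.0398, 2.2137) x4=(0.1853, -0.5738)
step 27: x0=(1.4271, 2.1584) x1=(-2.3366, 2.0294) x2=(-2.0650, -2.2396) x3=(-1.0915, 2.2771) x4=(0.1899, -0.6318)
step 28: x0=(1.4817, 2.2062) x1=(-2.3770, 2.0427) x2=(-2.0869, -2.2625) x3=(-1.1421, 2.3411) x4=(0.1948, -0.6899)
step 29: x0=(1.5369, 2.2544) x1=(-2.4184, 2.0558) x2=(-2.1090, -2.2856) x3=(-1.1915, 2.4059) x4=(0.1999, -0.7484)
step 30: x0=(1.5926, 2.3027) x1=(-2.4607, 2.0689) x2=(-2.1313, -2.3089) x3=(-1.2398, 2.4715) x4=(0.2053, -0.8070)
step 31: x0=(1.6488, 2.3513) x1=(-2.5039, 2.0818) x2=(-2.1537, -2.3325) x3=(-1.2870, 2.5379) x4=(0.2109, -0.8659)
step 32: x0=(1.7056, 2.4001) x1=(-2.5480, 2.0946) x2=(-2.1763, -2.3564) x3=(-1.3331, 2.6052) x4=(0.2168, -0.9250)
step 33: x0=(1.7628, 2.4490) x1=(-2.5930, 2.1072) x2=(-2.1991, -2.3804) x3=(-1.3781, 2.6733) x4=(0.2229, -0.9842)
step 34: x0=(1.8205, 2.4982) x1=(-2.6387, 2.1196) x2=(-2.2220, -2.4047) x3=(-1.4220, 2.7423) x4=(0.2292, -1.0437)
step 35: x0=(1.8786, 2.5475) x1=(-2.6852, 2.1318) x2=(-2.2451, -2.4291) x3=(-1.4650, 2.8123) x4=(0.2358, -1.1032)
step 36: x0=(1.9371, 2.5970) x1=(-2.7324, 2.1438) x2=(-2.2683, -2.4538) x3=(-1.5071, 2.8831) x4=(0.2426, -1.1629)
step 37: x0=(1.9959, 2.6466) x1=(-2.7803, 2.1556) x2=(-2.2918, -2.4787) x3=(-1.5484, 2.9548) x4=(0.2497, -1.2228)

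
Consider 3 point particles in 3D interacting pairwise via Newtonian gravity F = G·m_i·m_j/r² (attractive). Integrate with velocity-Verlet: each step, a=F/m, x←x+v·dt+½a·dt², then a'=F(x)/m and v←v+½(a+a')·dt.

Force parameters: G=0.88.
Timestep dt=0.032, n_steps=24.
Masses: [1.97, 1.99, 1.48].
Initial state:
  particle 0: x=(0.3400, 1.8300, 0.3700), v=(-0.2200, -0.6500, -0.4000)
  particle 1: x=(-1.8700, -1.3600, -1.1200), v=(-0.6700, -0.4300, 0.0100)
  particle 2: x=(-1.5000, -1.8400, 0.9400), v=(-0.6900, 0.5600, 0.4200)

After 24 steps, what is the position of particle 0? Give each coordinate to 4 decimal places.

(0.1417, 1.2871, 0.0576)

step 0: x0=(0.3400, 1.8300, 0.3700) x1=(-1.8700, -1.3600, -1.1200) x2=(-1.5000, -1.8400, 0.9400)
step 1: x0=(0.3329, 1.8091, 0.3572) x1=(-1.8914, -1.3738, -1.1195) x2=(-1.5221, -1.8220, 0.9532)
step 2: x0=(0.3257, 1.7881, 0.3443) x1=(-1.9127, -1.3875, -1.1187) x2=(-1.5442, -1.8038, 0.9661)
step 3: x0=(0.3185, 1.7669, 0.3315) x1=(-1.9338, -1.4012, -1.1176) x2=(-1.5663, -1.7855, 0.9786)
step 4: x0=(0.3111, 1.7456, 0.3186) x1=(-1.9549, -1.4149, -1.1162) x2=(-1.5885, -1.7669, 0.9907)
step 5: x0=(0.3037, 1.7241, 0.3057) x1=(-1.9759, -1.4285, -1.1145) x2=(-1.6106, -1.7483, 1.0023)
step 6: x0=(0.2961, 1.7025, 0.2928) x1=(-1.9968, -1.4421, -1.1124) x2=(-1.6328, -1.7295, 1.0137)
step 7: x0=(0.2884, 1.6807, 0.2798) x1=(-2.0175, -1.4557, -1.1101) x2=(-1.6550, -1.7105, 1.0246)
step 8: x0=(0.2807, 1.6588, 0.2668) x1=(-2.0382, -1.4692, -1.1074) x2=(-1.6772, -1.6914, 1.0351)
step 9: x0=(0.2728, 1.6367, 0.2538) x1=(-2.0587, -1.4827, -1.1045) x2=(-1.6994, -1.6722, 1.0452)
step 10: x0=(0.2649, 1.6145, 0.2408) x1=(-2.0792, -1.4961, -1.1012) x2=(-1.7216, -1.6528, 1.0550)
step 11: x0=(0.2568, 1.5921, 0.2278) x1=(-2.0995, -1.5095, -1.0976) x2=(-1.7437, -1.6333, 1.0643)
step 12: x0=(0.2487, 1.5696, 0.2148) x1=(-2.1198, -1.5228, -1.0937) x2=(-1.7659, -1.6137, 1.0733)
step 13: x0=(0.2404, 1.5469, 0.2017) x1=(-2.1399, -1.5360, -1.0895) x2=(-1.7881, -1.5940, 1.0818)
step 14: x0=(0.2320, 1.5241, 0.1887) x1=(-2.1599, -1.5492, -1.0850) x2=(-1.8103, -1.5742, 1.0900)
step 15: x0=(0.2235, 1.5011, 0.1756) x1=(-2.1798, -1.5623, -1.0802) x2=(-1.8325, -1.5542, 1.0978)
step 16: x0=(0.2149, 1.4779, 0.1625) x1=(-2.1996, -1.5753, -1.0751) x2=(-1.8547, -1.5342, 1.1052)
step 17: x0=(0.2062, 1.4546, 0.1494) x1=(-2.2194, -1.5882, -1.0697) x2=(-1.8769, -1.5141, 1.1122)
step 18: x0=(0.1973, 1.4311, 0.1363) x1=(-2.2390, -1.6010, -1.0640) x2=(-1.8990, -1.4939, 1.1187)
step 19: x0=(0.1884, 1.4075, 0.1232) x1=(-2.2585, -1.6137, -1.0580) x2=(-1.9212, -1.4736, 1.1249)
step 20: x0=(0.1793, 1.3838, 0.1101) x1=(-2.2779, -1.6264, -1.0517) x2=(-1.9433, -1.4532, 1.1307)
step 21: x0=(0.1701, 1.3598, 0.0969) x1=(-2.2971, -1.6389, -1.0450) x2=(-1.9654, -1.4328, 1.1362)
step 22: x0=(0.1608, 1.3357, 0.0838) x1=(-2.3163, -1.6513, -1.0381) x2=(-1.9875, -1.4123, 1.1412)
step 23: x0=(0.1513, 1.3115, 0.0707) x1=(-2.3354, -1.6637, -1.0309) x2=(-2.0095, -1.3917, 1.1458)
step 24: x0=(0.1417, 1.2871, 0.0576) x1=(-2.3544, -1.6759, -1.0234) x2=(-2.0315, -1.3711, 1.1500)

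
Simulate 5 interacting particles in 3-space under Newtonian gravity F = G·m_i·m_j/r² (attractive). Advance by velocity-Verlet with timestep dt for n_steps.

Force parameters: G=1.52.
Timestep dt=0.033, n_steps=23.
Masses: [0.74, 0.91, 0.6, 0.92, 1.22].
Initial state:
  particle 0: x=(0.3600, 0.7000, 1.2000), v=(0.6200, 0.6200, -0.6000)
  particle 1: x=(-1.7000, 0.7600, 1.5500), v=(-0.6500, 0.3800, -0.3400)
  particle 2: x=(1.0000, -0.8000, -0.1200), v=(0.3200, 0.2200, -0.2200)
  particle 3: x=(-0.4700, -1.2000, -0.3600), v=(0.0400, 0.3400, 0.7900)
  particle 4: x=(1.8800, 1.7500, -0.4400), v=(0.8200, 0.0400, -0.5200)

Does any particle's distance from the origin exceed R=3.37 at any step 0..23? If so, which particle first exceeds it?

step 0: x0=(0.3600, 0.7000, 1.2000) x1=(-1.7000, 0.7600, 1.5500) x2=(1.0000, -0.8000, -0.1200) x3=(-0.4700, -1.2000, -0.3600) x4=(1.8800, 1.7500, -0.4400)
step 1: x0=(0.3804, 0.7204, 1.1800) x1=(-1.7212, 0.7725, 1.5387) x2=(1.0102, -0.7926, -0.1272) x3=(-0.4684, -1.1885, -0.3338) x4=(1.9069, 1.7512, -0.4571)
step 2: x0=(0.4007, 0.7406, 1.1595) x1=(-1.7419, 0.7848, 1.5271) x2=(1.0197, -0.7848, -0.1343) x3=(-0.4664, -1.1766, -0.3073) x4=(1.9335, 1.7520, -0.4739)
step 3: x0=(0.4208, 0.7606, 1.1386) x1=(-1.7621, 0.7970, 1.5153) x2=(1.0285, -0.7767, -0.1413) x3=(-0.4639, -1.1643, -0.2806) x4=(1.9598, 1.7526, -0.4906)
step 4: x0=(0.4408, 0.7803, 1.1173) x1=(-1.7819, 0.8091, 1.5032) x2=(1.0367, -0.7682, -0.1481) x3=(-0.4609, -1.1514, -0.2536) x4=(1.9858, 1.7528, -0.5071)
step 5: x0=(0.4608, 0.7999, 1.0955) x1=(-1.8012, 0.8211, 1.4909) x2=(1.0441, -0.7594, -0.1548) x3=(-0.4574, -1.1381, -0.2264) x4=(2.0114, 1.7527, -0.5234)
step 6: x0=(0.4806, 0.8193, 1.0733) x1=(-1.8200, 0.8329, 1.4784) x2=(1.0509, -0.7502, -0.1614) x3=(-0.4535, -1.1243, -0.1990) x4=(2.0368, 1.7523, -0.5395)
step 7: x0=(0.5004, 0.8384, 1.0506) x1=(-1.8384, 0.8446, 1.4657) x2=(1.0570, -0.7406, -0.1678) x3=(-0.4490, -1.1100, -0.1714) x4=(2.0618, 1.7517, -0.5553)
step 8: x0=(0.5201, 0.8573, 1.0275) x1=(-1.8563, 0.8562, 1.4527) x2=(1.0624, -0.7307, -0.1740) x3=(-0.4441, -1.0953, -0.1436) x4=(2.0866, 1.7507, -0.5710)
step 9: x0=(0.5398, 0.8759, 1.0040) x1=(-1.8738, 0.8676, 1.4396) x2=(1.0671, -0.7204, -0.1800) x3=(-0.4387, -1.0801, -0.1157) x4=(2.1110, 1.7495, -0.5865)
step 10: x0=(0.5593, 0.8943, 0.9800) x1=(-1.8908, 0.8789, 1.4262) x2=(1.0712, -0.7097, -0.1858) x3=(-0.4329, -1.0644, -0.0876) x4=(2.1350, 1.7479, -0.6018)
step 11: x0=(0.5789, 0.9124, 0.9556) x1=(-1.9075, 0.8901, 1.4126) x2=(1.0745, -0.6987, -0.1914) x3=(-0.4265, -1.0482, -0.0593) x4=(2.1588, 1.7461, -0.6168)
step 12: x0=(0.5984, 0.9303, 0.9307) x1=(-1.9237, 0.9011, 1.3988) x2=(1.0773, -0.6873, -0.1968) x3=(-0.4197, -1.0315, -0.0309) x4=(2.1822, 1.7440, -0.6317)
step 13: x0=(0.6178, 0.9479, 0.9054) x1=(-1.9395, 0.9120, 1.3849) x2=(1.0793, -0.6754, -0.2019) x3=(-0.4123, -1.0144, -0.0024) x4=(2.2053, 1.7415, -0.6463)
step 14: x0=(0.6372, 0.9651, 0.8797) x1=(-1.9548, 0.9227, 1.3707) x2=(1.0807, -0.6632, -0.2068) x3=(-0.4045, -0.9967, 0.0262) x4=(2.2281, 1.7389, -0.6608)
step 15: x0=(0.6566, 0.9821, 0.8536) x1=(-1.9698, 0.9333, 1.3563) x2=(1.0815, -0.6506, -0.2115) x3=(-0.3962, -0.9785, 0.0548) x4=(2.2505, 1.7359, -0.6750)
step 16: x0=(0.6760, 0.9987, 0.8270) x1=(-1.9843, 0.9438, 1.3418) x2=(1.0816, -0.6376, -0.2159) x3=(-0.3874, -0.9599, 0.0836) x4=(2.2725, 1.7327, -0.6890)
step 17: x0=(0.6953, 1.0151, 0.8000) x1=(-1.9984, 0.9541, 1.3270) x2=(1.0810, -0.6242, -0.2199) x3=(-0.3781, -0.9407, 0.1124) x4=(2.2943, 1.7291, -0.7027)
step 18: x0=(0.7147, 1.0310, 0.7725) x1=(-2.0121, 0.9642, 1.3121) x2=(1.0799, -0.6104, -0.2237) x3=(-0.3684, -0.9211, 0.1412) x4=(2.3156, 1.7254, -0.7163)
step 19: x0=(0.7340, 1.0467, 0.7447) x1=(-2.0254, 0.9742, 1.2970) x2=(1.0780, -0.5961, -0.2272) x3=(-0.3581, -0.9009, 0.1700) x4=(2.3367, 1.7213, -0.7296)
step 20: x0=(0.7533, 1.0620, 0.7164) x1=(-2.0383, 0.9841, 1.2817) x2=(1.0756, -0.5814, -0.2303) x3=(-0.3474, -0.8803, 0.1988) x4=(2.3573, 1.7170, -0.7427)
step 21: x0=(0.7727, 1.0769, 0.6878) x1=(-2.0508, 0.9938, 1.2662) x2=(1.0725, -0.5663, -0.2332) x3=(-0.3362, -0.8591, 0.2277) x4=(2.3776, 1.7124, -0.7556)
step 22: x0=(0.7920, 1.0914, 0.6587) x1=(-2.0629, 1.0034, 1.2506) x2=(1.0688, -0.5507, -0.2356) x3=(-0.3244, -0.8374, 0.2564) x4=(2.3976, 1.7075, -0.7682)
step 23: x0=(0.8114, 1.1056, 0.6292) x1=(-2.0746, 1.0128, 1.2348) x2=(1.0644, -0.5347, -0.2377) x3=(-0.3122, -0.8152, 0.2851) x4=(2.4171, 1.7024, -0.7806)

no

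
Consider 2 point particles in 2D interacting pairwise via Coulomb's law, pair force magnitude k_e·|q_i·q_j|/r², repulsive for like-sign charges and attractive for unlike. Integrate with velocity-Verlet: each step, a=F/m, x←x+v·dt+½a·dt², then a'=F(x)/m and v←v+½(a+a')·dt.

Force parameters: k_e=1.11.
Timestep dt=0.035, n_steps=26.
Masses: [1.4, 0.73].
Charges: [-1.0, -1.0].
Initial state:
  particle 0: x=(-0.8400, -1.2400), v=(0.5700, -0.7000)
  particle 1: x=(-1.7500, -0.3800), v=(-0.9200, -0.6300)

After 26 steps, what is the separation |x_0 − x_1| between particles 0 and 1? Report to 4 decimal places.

2.8069

step 0: x0=(-0.8400, -1.2400) x1=(-1.7500, -0.3800)
step 1: x0=(-0.8198, -1.2647) x1=(-1.7826, -0.4016)
step 2: x0=(-0.7992, -1.2898) x1=(-1.8161, -0.4225)
step 3: x0=(-0.7782, -1.3153) x1=(-1.8503, -0.4428)
step 4: x0=(-0.7568, -1.3410) x1=(-1.8854, -0.4624)
step 5: x0=(-0.7350, -1.3671) x1=(-1.9211, -0.4814)
step 6: x0=(-0.7128, -1.3934) x1=(-1.9575, -0.5000)
step 7: x0=(-0.6904, -1.4200) x1=(-1.9946, -0.5180)
step 8: x0=(-0.6676, -1.4468) x1=(-2.0322, -0.5357)
step 9: x0=(-0.6445, -1.4738) x1=(-2.0705, -0.5530)
step 10: x0=(-0.6211, -1.5010) x1=(-2.1092, -0.5699)
step 11: x0=(-0.5974, -1.5283) x1=(-2.1485, -0.5865)
step 12: x0=(-0.5735, -1.5558) x1=(-2.1883, -0.6028)
step 13: x0=(-0.5494, -1.5834) x1=(-2.2285, -0.6188)
step 14: x0=(-0.5250, -1.6112) x1=(-2.2692, -0.6346)
step 15: x0=(-0.5005, -1.6391) x1=(-2.3103, -0.6502)
step 16: x0=(-0.4757, -1.6671) x1=(-2.3517, -0.6655)
step 17: x0=(-0.4507, -1.6952) x1=(-2.3936, -0.6807)
step 18: x0=(-0.4256, -1.7234) x1=(-2.4357, -0.6956)
step 19: x0=(-0.4002, -1.7516) x1=(-2.4782, -0.7105)
step 20: x0=(-0.3748, -1.7800) x1=(-2.5210, -0.7251)
step 21: x0=(-0.3491, -1.8084) x1=(-2.5641, -0.7396)
step 22: x0=(-0.3234, -1.8369) x1=(-2.6075, -0.7540)
step 23: x0=(-0.2975, -1.8655) x1=(-2.6511, -0.7683)
step 24: x0=(-0.2714, -1.8941) x1=(-2.6950, -0.7824)
step 25: x0=(-0.2453, -1.9228) x1=(-2.7391, -0.7964)
step 26: x0=(-0.2190, -1.9515) x1=(-2.7834, -0.8104)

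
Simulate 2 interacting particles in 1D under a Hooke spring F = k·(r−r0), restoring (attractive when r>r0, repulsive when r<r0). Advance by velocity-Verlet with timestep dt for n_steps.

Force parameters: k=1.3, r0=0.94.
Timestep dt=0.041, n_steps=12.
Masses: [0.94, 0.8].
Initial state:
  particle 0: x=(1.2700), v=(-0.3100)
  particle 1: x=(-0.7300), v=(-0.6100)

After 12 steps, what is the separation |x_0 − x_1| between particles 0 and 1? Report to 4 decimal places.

step 0: x0=(1.2700) x1=(-0.7300)
step 1: x0=(1.2561) x1=(-0.7536)
step 2: x0=(1.2396) x1=(-0.7742)
step 3: x0=(1.2207) x1=(-0.7919)
step 4: x0=(1.1993) x1=(-0.8067)
step 5: x0=(1.1754) x1=(-0.8186)
step 6: x0=(1.1490) x1=(-0.8275)
step 7: x0=(1.1203) x1=(-0.8337)
step 8: x0=(1.0892) x1=(-0.8371)
step 9: x0=(1.0558) x1=(-0.8378)
step 10: x0=(1.0201) x1=(-0.8359)
step 11: x0=(0.9824) x1=(-0.8314)
step 12: x0=(0.9426) x1=(-0.8246)

1.7672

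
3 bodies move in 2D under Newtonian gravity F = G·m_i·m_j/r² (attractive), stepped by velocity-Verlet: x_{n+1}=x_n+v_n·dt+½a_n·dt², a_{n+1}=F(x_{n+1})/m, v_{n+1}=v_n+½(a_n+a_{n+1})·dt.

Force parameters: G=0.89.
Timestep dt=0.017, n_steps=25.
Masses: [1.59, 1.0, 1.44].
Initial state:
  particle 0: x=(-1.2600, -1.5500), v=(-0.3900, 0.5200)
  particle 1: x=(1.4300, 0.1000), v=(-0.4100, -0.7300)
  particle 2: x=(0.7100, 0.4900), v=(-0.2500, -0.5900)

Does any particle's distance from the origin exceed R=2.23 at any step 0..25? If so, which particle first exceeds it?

no

step 0: x0=(-1.2600, -1.5500) x1=(1.4300, 0.1000) x2=(0.7100, 0.4900)
step 1: x0=(-1.2666, -1.5411) x1=(1.4228, 0.0877) x2=(0.7059, 0.4799)
step 2: x0=(-1.2732, -1.5322) x1=(1.4150, 0.0757) x2=(0.7021, 0.4695)
step 3: x0=(-1.2796, -1.5233) x1=(1.4067, 0.0639) x2=(0.6986, 0.4589)
step 4: x0=(-1.2861, -1.5143) x1=(1.3979, 0.0523) x2=(0.6954, 0.4481)
step 5: x0=(-1.2925, -1.5052) x1=(1.3886, 0.0410) x2=(0.6925, 0.4371)
step 6: x0=(-1.2988, -1.4961) x1=(1.3787, 0.0300) x2=(0.6900, 0.4258)
step 7: x0=(-1.3050, -1.4870) x1=(1.3683, 0.0193) x2=(0.6877, 0.4143)
step 8: x0=(-1.3113, -1.4778) x1=(1.3573, 0.0088) x2=(0.6858, 0.4025)
step 9: x0=(-1.3174, -1.4685) x1=(1.3458, -0.0014) x2=(0.6842, 0.3905)
step 10: x0=(-1.3235, -1.4593) x1=(1.3337, -0.0113) x2=(0.6829, 0.3782)
step 11: x0=(-1.3295, -1.4499) x1=(1.3209, -0.0208) x2=(0.6820, 0.3657)
step 12: x0=(-1.3355, -1.4405) x1=(1.3076, -0.0301) x2=(0.6814, 0.3528)
step 13: x0=(-1.3414, -1.4311) x1=(1.2937, -0.0390) x2=(0.6812, 0.3397)
step 14: x0=(-1.3472, -1.4216) x1=(1.2791, -0.0476) x2=(0.6813, 0.3263)
step 15: x0=(-1.3530, -1.4121) x1=(1.2638, -0.0558) x2=(0.6819, 0.3126)
step 16: x0=(-1.3587, -1.4025) x1=(1.2478, -0.0635) x2=(0.6829, 0.2986)
step 17: x0=(-1.3643, -1.3929) x1=(1.2311, -0.0709) x2=(0.6843, 0.2842)
step 18: x0=(-1.3699, -1.3833) x1=(1.2136, -0.0778) x2=(0.6862, 0.2694)
step 19: x0=(-1.3754, -1.3736) x1=(1.1953, -0.0843) x2=(0.6885, 0.2543)
step 20: x0=(-1.3808, -1.3638) x1=(1.1762, -0.0902) x2=(0.6914, 0.2387)
step 21: x0=(-1.3861, -1.3540) x1=(1.1561, -0.0955) x2=(0.6949, 0.2227)
step 22: x0=(-1.3914, -1.3441) x1=(1.1349, -0.1001) x2=(0.6990, 0.2062)
step 23: x0=(-1.3966, -1.3342) x1=(1.1127, -0.1041) x2=(0.7038, 0.1891)
step 24: x0=(-1.4018, -1.3243) x1=(1.0892, -0.1072) x2=(0.7093, 0.1714)
step 25: x0=(-1.4068, -1.3143) x1=(1.0644, -0.1093) x2=(0.7158, 0.1529)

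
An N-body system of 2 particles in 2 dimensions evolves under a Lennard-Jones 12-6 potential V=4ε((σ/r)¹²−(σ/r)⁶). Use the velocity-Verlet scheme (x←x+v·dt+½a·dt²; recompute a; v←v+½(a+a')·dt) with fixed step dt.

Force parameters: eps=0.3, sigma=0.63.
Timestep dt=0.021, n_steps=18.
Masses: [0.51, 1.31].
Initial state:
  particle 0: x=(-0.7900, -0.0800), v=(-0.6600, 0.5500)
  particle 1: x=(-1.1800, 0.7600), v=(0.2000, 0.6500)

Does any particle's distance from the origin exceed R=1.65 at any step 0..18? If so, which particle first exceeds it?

no

step 0: x0=(-0.7900, -0.0800) x1=(-1.1800, 0.7600)
step 1: x0=(-0.8040, -0.0682) x1=(-1.1758, 0.7736)
step 2: x0=(-0.8182, -0.0559) x1=(-1.1714, 0.7869)
step 3: x0=(-0.8326, -0.0431) x1=(-1.1670, 0.8001)
step 4: x0=(-0.8472, -0.0297) x1=(-1.1625, 0.8130)
step 5: x0=(-0.8621, -0.0157) x1=(-1.1579, 0.8257)
step 6: x0=(-0.8772, -0.0011) x1=(-1.1532, 0.8382)
step 7: x0=(-0.8924, 0.0141) x1=(-1.1485, 0.8504)
step 8: x0=(-0.9079, 0.0300) x1=(-1.1437, 0.8623)
step 9: x0=(-0.9236, 0.0466) x1=(-1.1387, 0.8740)
step 10: x0=(-0.9395, 0.0640) x1=(-1.1337, 0.8854)
step 11: x0=(-0.9556, 0.0823) x1=(-1.1287, 0.8964)
step 12: x0=(-0.9719, 0.1013) x1=(-1.1235, 0.9072)
step 13: x0=(-0.9884, 0.1213) x1=(-1.1183, 0.9175)
step 14: x0=(-1.0049, 0.1422) x1=(-1.1131, 0.9275)
step 15: x0=(-1.0217, 0.1641) x1=(-1.1077, 0.9371)
step 16: x0=(-1.0385, 0.1870) x1=(-1.1024, 0.9464)
step 17: x0=(-1.0554, 0.2108) x1=(-1.0970, 0.9553)
step 18: x0=(-1.0724, 0.2355) x1=(-1.0916, 0.9638)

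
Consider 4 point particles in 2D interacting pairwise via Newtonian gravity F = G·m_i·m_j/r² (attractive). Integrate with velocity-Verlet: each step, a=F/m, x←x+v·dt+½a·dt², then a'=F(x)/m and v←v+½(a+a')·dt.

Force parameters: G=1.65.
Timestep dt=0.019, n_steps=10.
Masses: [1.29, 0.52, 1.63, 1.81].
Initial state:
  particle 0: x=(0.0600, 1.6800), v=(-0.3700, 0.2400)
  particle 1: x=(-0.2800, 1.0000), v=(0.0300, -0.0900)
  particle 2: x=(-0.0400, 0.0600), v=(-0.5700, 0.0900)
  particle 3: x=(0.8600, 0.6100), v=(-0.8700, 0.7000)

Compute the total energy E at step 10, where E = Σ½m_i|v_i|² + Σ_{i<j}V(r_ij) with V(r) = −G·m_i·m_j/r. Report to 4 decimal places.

-12.2925

step 0: x0=(0.0600, 1.6800) x1=(-0.2800, 1.0000) x2=(-0.0400, 0.0600) x3=(0.8600, 0.6100)
step 1: x0=(0.0530, 1.6839) x1=(-0.2787, 0.9983) x2=(-0.0504, 0.0623) x3=(0.8429, 0.6233)
step 2: x0=(0.0462, 1.6864) x1=(-0.2758, 0.9965) x2=(-0.0601, 0.0657) x3=(0.8245, 0.6365)
step 3: x0=(0.0394, 1.6876) x1=(-0.2713, 0.9946) x2=(-0.0691, 0.0702) x3=(0.8050, 0.6497)
step 4: x0=(0.0328, 1.6875) x1=(-0.2652, 0.9926) x2=(-0.0772, 0.0759) x3=(0.7841, 0.6629)
step 5: x0=(0.0264, 1.6859) x1=(-0.2576, 0.9905) x2=(-0.0846, 0.0828) x3=(0.7621, 0.6760)
step 6: x0=(0.0201, 1.6828) x1=(-0.2483, 0.9882) x2=(-0.0912, 0.0910) x3=(0.7387, 0.6890)
step 7: x0=(0.0140, 1.6783) x1=(-0.2374, 0.9858) x2=(-0.0971, 0.1004) x3=(0.7140, 0.7021)
step 8: x0=(0.0081, 1.6723) x1=(-0.2247, 0.9833) x2=(-0.1021, 0.1112) x3=(0.6879, 0.7151)
step 9: x0=(0.0025, 1.6646) x1=(-0.2102, 0.9805) x2=(-0.1063, 0.1233) x3=(0.6604, 0.7280)
step 10: x0=(-0.0029, 1.6553) x1=(-0.1939, 0.9775) x2=(-0.1096, 0.1368) x3=(0.6314, 0.7409)
step 0 velocities: v0=(-0.3700, 0.2400) v1=(0.0300, -0.0900) v2=(-0.5700, 0.0900) v3=(-0.8700, 0.7000)
step 0: KE=1.5276, PE=-13.8229, E=-12.2952
step 10 velocities: v0=(-0.2745, -0.5347) v1=(0.9105, -0.1649) v2=(-0.1513, 0.7524) v3=(-1.5681, 0.6772)
step 10: KE=3.5758, PE=-15.8683, E=-12.2925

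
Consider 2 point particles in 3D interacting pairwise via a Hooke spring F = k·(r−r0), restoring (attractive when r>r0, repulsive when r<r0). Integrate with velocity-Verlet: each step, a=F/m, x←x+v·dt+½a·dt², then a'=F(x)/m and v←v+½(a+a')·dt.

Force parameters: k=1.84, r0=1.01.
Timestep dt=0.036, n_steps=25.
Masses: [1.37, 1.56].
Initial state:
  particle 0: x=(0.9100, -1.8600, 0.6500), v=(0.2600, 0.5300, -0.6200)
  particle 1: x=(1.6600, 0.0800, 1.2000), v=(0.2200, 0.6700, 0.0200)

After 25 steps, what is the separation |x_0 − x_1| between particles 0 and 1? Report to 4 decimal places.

step 0: x0=(0.9100, -1.8600, 0.6500) x1=(1.6600, 0.0800, 1.2000)
step 1: x0=(0.9197, -1.8400, 0.6279) x1=(1.6676, 0.1033, 1.2005)
step 2: x0=(0.9301, -1.8182, 0.6064) x1=(1.6746, 0.1251, 1.2005)
step 3: x0=(0.9412, -1.7947, 0.5854) x1=(1.6810, 0.1453, 1.2001)
step 4: x0=(0.9530, -1.7693, 0.5650) x1=(1.6868, 0.1638, 1.1991)
step 5: x0=(0.9654, -1.7421, 0.5452) x1=(1.6920, 0.1808, 1.1976)
step 6: x0=(0.9786, -1.7132, 0.5260) x1=(1.6966, 0.1963, 1.1956)
step 7: x0=(0.9924, -1.6824, 0.5074) x1=(1.7007, 0.2102, 1.1931)
step 8: x0=(1.0068, -1.6500, 0.4894) x1=(1.7041, 0.2226, 1.1900)
step 9: x0=(1.0219, -1.6158, 0.4720) x1=(1.7070, 0.2335, 1.1864)
step 10: x0=(1.0376, -1.5800, 0.4553) x1=(1.7094, 0.2429, 1.1821)
step 11: x0=(1.0539, -1.5426, 0.4393) x1=(1.7112, 0.2509, 1.1773)
step 12: x0=(1.0707, -1.5035, 0.4239) x1=(1.7125, 0.2575, 1.1720)
step 13: x0=(1.0882, -1.4630, 0.4092) x1=(1.7133, 0.2627, 1.1660)
step 14: x0=(1.1061, -1.4209, 0.3951) x1=(1.7137, 0.2667, 1.1595)
step 15: x0=(1.1246, -1.3775, 0.3816) x1=(1.7136, 0.2694, 1.1525)
step 16: x0=(1.1436, -1.3327, 0.3688) x1=(1.7131, 0.2709, 1.1448)
step 17: x0=(1.1630, -1.2866, 0.3566) x1=(1.7122, 0.2713, 1.1367)
step 18: x0=(1.1828, -1.2393, 0.3450) x1=(1.7109, 0.2706, 1.1280)
step 19: x0=(1.2031, -1.1908, 0.3340) x1=(1.7093, 0.2690, 1.1188)
step 20: x0=(1.2237, -1.1413, 0.3236) x1=(1.7073, 0.2664, 1.1090)
step 21: x0=(1.2446, -1.0908, 0.3137) x1=(1.7051, 0.2629, 1.0988)
step 22: x0=(1.2659, -1.0394, 0.3043) x1=(1.7025, 0.2587, 1.0882)
step 23: x0=(1.2874, -0.9873, 0.2954) x1=(1.6998, 0.2537, 1.0771)
step 24: x0=(1.3092, -0.9343, 0.2870) x1=(1.6968, 0.2481, 1.0656)
step 25: x0=(1.3312, -0.8808, 0.2790) x1=(1.6936, 0.2419, 1.0537)

1.4114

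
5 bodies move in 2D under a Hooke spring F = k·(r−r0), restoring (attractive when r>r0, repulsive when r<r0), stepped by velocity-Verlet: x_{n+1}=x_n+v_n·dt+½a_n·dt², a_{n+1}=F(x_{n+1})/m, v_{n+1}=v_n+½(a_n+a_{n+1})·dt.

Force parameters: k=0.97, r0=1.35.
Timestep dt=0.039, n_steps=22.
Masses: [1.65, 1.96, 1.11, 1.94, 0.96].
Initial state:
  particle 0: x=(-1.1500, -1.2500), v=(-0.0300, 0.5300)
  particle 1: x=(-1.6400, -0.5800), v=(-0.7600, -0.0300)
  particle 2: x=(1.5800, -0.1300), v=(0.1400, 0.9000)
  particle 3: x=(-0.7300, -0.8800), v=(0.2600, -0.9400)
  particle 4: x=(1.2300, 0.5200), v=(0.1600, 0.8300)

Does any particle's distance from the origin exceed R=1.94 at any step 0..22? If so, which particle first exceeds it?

step 0: x0=(-1.1500, -1.2500) x1=(-1.6400, -0.5800) x2=(1.5800, -0.1300) x3=(-0.7300, -0.8800) x4=(1.2300, 0.5200)
step 1: x0=(-1.1501, -1.2290) x1=(-1.6686, -0.5806) x2=(1.5827, -0.0961) x3=(-0.7188, -0.9161) x4=(1.2331, 0.5511)
step 2: x0=(-1.1479, -1.2075) x1=(-1.6950, -0.5802) x2=(1.5800, -0.0645) x3=(-0.7054, -0.9512) x4=(1.2299, 0.5795)
step 3: x0=(-1.1436, -1.1852) x1=(-1.7191, -0.5786) x2=(1.5717, -0.0355) x3=(-0.6897, -0.9853) x4=(1.2204, 0.6052)
step 4: x0=(-1.1373, -1.1621) x1=(-1.7409, -0.5760) x2=(1.5579, -0.0090) x3=(-0.6719, -1.0182) x4=(1.2044, 0.6281)
step 5: x0=(-1.1289, -1.1382) x1=(-1.7604, -0.5722) x2=(1.5386, 0.0149) x3=(-0.6519, -1.0501) x4=(1.1822, 0.6481)
step 6: x0=(-1.1185, -1.1132) x1=(-1.7775, -0.5674) x2=(1.5139, 0.0362) x3=(-0.6297, -1.0810) x4=(1.1536, 0.6651)
step 7: x0=(-1.1063, -1.0873) x1=(-1.7922, -0.5615) x2=(1.4839, 0.0548) x3=(-0.6055, -1.1108) x4=(1.1189, 0.6792)
step 8: x0=(-1.0922, -1.0601) x1=(-1.8045, -0.5545) x2=(1.4487, 0.0707) x3=(-0.5794, -1.1397) x4=(1.0781, 0.6904)
step 9: x0=(-1.0763, -1.0318) x1=(-1.8144, -0.5465) x2=(1.4085, 0.0840) x3=(-0.5514, -1.1677) x4=(1.0314, 0.6987)
step 10: x0=(-1.0587, -1.0023) x1=(-1.8219, -0.5376) x2=(1.3634, 0.0946) x3=(-0.5216, -1.1947) x4=(0.9790, 0.7040)
step 11: x0=(-1.0395, -0.9715) x1=(-1.8271, -0.5276) x2=(1.3138, 0.1026) x3=(-0.4903, -1.2209) x4=(0.9211, 0.7066)
step 12: x0=(-1.0186, -0.9394) x1=(-1.8299, -0.5168) x2=(1.2597, 0.1080) x3=(-0.4576, -1.2463) x4=(0.8580, 0.7063)
step 13: x0=(-0.9963, -0.9061) x1=(-1.8304, -0.5052) x2=(1.2014, 0.1109) x3=(-0.4236, -1.2708) x4=(0.7899, 0.7034)
step 14: x0=(-0.9726, -0.8717) x1=(-1.8288, -0.4927) x2=(1.1393, 0.1114) x3=(-0.3885, -1.2944) x4=(0.7171, 0.6980)
step 15: x0=(-0.9475, -0.8360) x1=(-1.8250, -0.4796) x2=(1.0736, 0.1096) x3=(-0.3524, -1.3173) x4=(0.6400, 0.6902)
step 16: x0=(-0.9213, -0.7994) x1=(-1.8191, -0.4657) x2=(1.0046, 0.1056) x3=(-0.3156, -1.3393) x4=(0.5588, 0.6801)
step 17: x0=(-0.8940, -0.7617) x1=(-1.8113, -0.4513) x2=(0.9326, 0.0994) x3=(-0.2782, -1.3605) x4=(0.4740, 0.6678)
step 18: x0=(-0.8657, -0.7233) x1=(-1.8015, -0.4363) x2=(0.8580, 0.0913) x3=(-0.2403, -1.3809) x4=(0.3857, 0.6537)
step 19: x0=(-0.8367, -0.6840) x1=(-1.7900, -0.4208) x2=(0.7811, 0.0814) x3=(-0.2021, -1.4005) x4=(0.2945, 0.6378)
step 20: x0=(-0.8070, -0.6442) x1=(-1.7768, -0.4050) x2=(0.7022, 0.0699) x3=(-0.1637, -1.4193) x4=(0.2007, 0.6203)
step 21: x0=(-0.7768, -0.6039) x1=(-1.7621, -0.3888) x2=(0.6217, 0.0568) x3=(-0.1252, -1.4373) x4=(0.1046, 0.6015)
step 22: x0=(-0.7462, -0.5632) x1=(-1.7459, -0.3724) x2=(0.5399, 0.0424) x3=(-0.0869, -1.4545) x4=(0.0065, 0.5815)

no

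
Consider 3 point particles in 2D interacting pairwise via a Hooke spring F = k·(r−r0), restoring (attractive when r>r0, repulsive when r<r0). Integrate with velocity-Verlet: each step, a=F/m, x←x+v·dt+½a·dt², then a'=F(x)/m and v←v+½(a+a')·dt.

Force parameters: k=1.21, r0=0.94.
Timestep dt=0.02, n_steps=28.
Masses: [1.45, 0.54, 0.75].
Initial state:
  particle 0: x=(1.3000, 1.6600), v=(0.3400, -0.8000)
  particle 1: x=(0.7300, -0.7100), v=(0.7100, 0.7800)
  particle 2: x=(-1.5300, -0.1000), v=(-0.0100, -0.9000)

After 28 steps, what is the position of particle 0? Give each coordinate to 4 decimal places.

step 0: x0=(1.3000, 1.6600) x1=(0.7300, -0.7100) x2=(-1.5300, -0.1000)
step 1: x0=(1.3064, 1.6435) x1=(0.7438, -0.6936) x2=(-1.5291, -0.1177)
step 2: x0=(1.3120, 1.6262) x1=(0.7566, -0.6756) x2=(-1.5260, -0.1348)
step 3: x0=(1.3168, 1.6080) x1=(0.7685, -0.6560) x2=(-1.5207, -0.1513)
step 4: x0=(1.3209, 1.5888) x1=(0.7795, -0.6350) x2=(-1.5133, -0.1672)
step 5: x0=(1.3241, 1.5689) x1=(0.7895, -0.6126) x2=(-1.5036, -0.1825)
step 6: x0=(1.3266, 1.5481) x1=(0.7986, -0.5888) x2=(-1.4917, -0.1971)
step 7: x0=(1.3282, 1.5264) x1=(0.8067, -0.5637) x2=(-1.4776, -0.2110)
step 8: x0=(1.3292, 1.5040) x1=(0.8139, -0.5373) x2=(-1.4614, -0.2243)
step 9: x0=(1.3293, 1.4808) x1=(0.8201, -0.5098) x2=(-1.4430, -0.2369)
step 10: x0=(1.3287, 1.4568) x1=(0.8254, -0.4811) x2=(-1.4225, -0.2489)
step 11: x0=(1.3274, 1.4320) x1=(0.8298, -0.4514) x2=(-1.3999, -0.2601)
step 12: x0=(1.3253, 1.4065) x1=(0.8332, -0.4208) x2=(-1.3752, -0.2706)
step 13: x0=(1.3225, 1.3804) x1=(0.8357, -0.3892) x2=(-1.3484, -0.2804)
step 14: x0=(1.3190, 1.3535) x1=(0.8373, -0.3568) x2=(-1.3197, -0.2896)
step 15: x0=(1.3149, 1.3260) x1=(0.8380, -0.3236) x2=(-1.2890, -0.2980)
step 16: x0=(1.3100, 1.2979) x1=(0.8379, -0.2898) x2=(-1.2563, -0.3056)
step 17: x0=(1.3045, 1.2691) x1=(0.8369, -0.2554) x2=(-1.2217, -0.3126)
step 18: x0=(1.2984, 1.2398) x1=(0.8350, -0.2204) x2=(-1.1854, -0.3188)
step 19: x0=(1.2916, 1.2100) x1=(0.8324, -0.1850) x2=(-1.1472, -0.3244)
step 20: x0=(1.2842, 1.1797) x1=(0.8289, -0.1491) x2=(-1.1073, -0.3292)
step 21: x0=(1.2762, 1.1488) x1=(0.8247, -0.1130) x2=(-1.0657, -0.3333)
step 22: x0=(1.2677, 1.1175) x1=(0.8198, -0.0766) x2=(-1.0225, -0.3367)
step 23: x0=(1.2587, 1.0858) x1=(0.8142, -0.0401) x2=(-0.9777, -0.3394)
step 24: x0=(1.2491, 1.0537) x1=(0.8078, -0.0035) x2=(-0.9315, -0.3414)
step 25: x0=(1.2390, 1.0213) x1=(0.8008, 0.0332) x2=(-0.8838, -0.3427)
step 26: x0=(1.2285, 0.9885) x1=(0.7932, 0.0698) x2=(-0.8348, -0.3434)
step 27: x0=(1.2175, 0.9554) x1=(0.7850, 0.1063) x2=(-0.7845, -0.3434)
step 28: x0=(1.2061, 0.9220) x1=(0.7761, 0.1427) x2=(-0.7330, -0.3428)

(1.2061, 0.9220)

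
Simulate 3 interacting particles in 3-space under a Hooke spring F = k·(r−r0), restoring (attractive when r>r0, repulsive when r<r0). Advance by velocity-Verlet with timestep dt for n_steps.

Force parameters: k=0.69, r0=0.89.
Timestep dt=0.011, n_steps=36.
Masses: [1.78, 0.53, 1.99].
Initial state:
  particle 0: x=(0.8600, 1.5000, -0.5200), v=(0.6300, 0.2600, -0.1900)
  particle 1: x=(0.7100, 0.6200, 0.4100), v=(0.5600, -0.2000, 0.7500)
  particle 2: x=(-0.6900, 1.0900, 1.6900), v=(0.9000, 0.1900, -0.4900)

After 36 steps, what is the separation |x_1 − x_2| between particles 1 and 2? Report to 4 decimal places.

step 0: x0=(0.8600, 1.5000, -0.5200) x1=(0.7100, 0.6200, 0.4100) x2=(-0.6900, 1.0900, 1.6900)
step 1: x0=(0.8669, 1.5028, -0.5220) x1=(0.7161, 0.6178, 0.4183) x2=(-0.6801, 1.0921, 1.6846)
step 2: x0=(0.8738, 1.5057, -0.5240) x1=(0.7221, 0.6158, 0.4266) x2=(-0.6700, 1.0942, 1.6790)
step 3: x0=(0.8806, 1.5085, -0.5259) x1=(0.7280, 0.6138, 0.4350) x2=(-0.6600, 1.0963, 1.6734)
step 4: x0=(0.8873, 1.5112, -0.5277) x1=(0.7337, 0.6119, 0.4435) x2=(-0.6498, 1.0984, 1.6677)
step 5: x0=(0.8940, 1.5140, -0.5294) x1=(0.7394, 0.6101, 0.4520) x2=(-0.6396, 1.1005, 1.6619)
step 6: x0=(0.9007, 1.5167, -0.5310) x1=(0.7450, 0.6083, 0.4606) x2=(-0.6292, 1.1026, 1.6560)
step 7: x0=(0.9073, 1.5194, -0.5326) x1=(0.7504, 0.6067, 0.4692) x2=(-0.6189, 1.1046, 1.6501)
step 8: x0=(0.9138, 1.5220, -0.5340) x1=(0.7558, 0.6052, 0.4778) x2=(-0.6084, 1.1067, 1.6440)
step 9: x0=(0.9203, 1.5247, -0.5354) x1=(0.7610, 0.6037, 0.4865) x2=(-0.5979, 1.1088, 1.6378)
step 10: x0=(0.9268, 1.5273, -0.5367) x1=(0.7661, 0.6024, 0.4952) x2=(-0.5873, 1.1109, 1.6316)
step 11: x0=(0.9332, 1.5298, -0.5379) x1=(0.7712, 0.6011, 0.5040) x2=(-0.5766, 1.1130, 1.6253)
step 12: x0=(0.9395, 1.5324, -0.5390) x1=(0.7761, 0.5999, 0.5128) x2=(-0.5659, 1.1151, 1.6189)
step 13: x0=(0.9458, 1.5349, -0.5400) x1=(0.7810, 0.5989, 0.5216) x2=(-0.5550, 1.1172, 1.6124)
step 14: x0=(0.9520, 1.5374, -0.5410) x1=(0.7857, 0.5979, 0.5304) x2=(-0.5441, 1.1193, 1.6058)
step 15: x0=(0.9582, 1.5398, -0.5418) x1=(0.7904, 0.5970, 0.5393) x2=(-0.5332, 1.1214, 1.5992)
step 16: x0=(0.9644, 1.5423, -0.5426) x1=(0.7949, 0.5962, 0.5482) x2=(-0.5222, 1.1235, 1.5924)
step 17: x0=(0.9705, 1.5447, -0.5433) x1=(0.7994, 0.5955, 0.5570) x2=(-0.5111, 1.1256, 1.5856)
step 18: x0=(0.9765, 1.5470, -0.5439) x1=(0.8037, 0.5950, 0.5660) x2=(-0.4999, 1.1277, 1.5787)
step 19: x0=(0.9825, 1.5494, -0.5444) x1=(0.8080, 0.5945, 0.5749) x2=(-0.4887, 1.1298, 1.5718)
step 20: x0=(0.9885, 1.5517, -0.5449) x1=(0.8122, 0.5941, 0.5838) x2=(-0.4774, 1.1319, 1.5647)
step 21: x0=(0.9944, 1.5539, -0.5452) x1=(0.8163, 0.5938, 0.5927) x2=(-0.4660, 1.1340, 1.5576)
step 22: x0=(1.0003, 1.5562, -0.5455) x1=(0.8204, 0.5936, 0.6016) x2=(-0.4546, 1.1362, 1.5504)
step 23: x0=(1.0061, 1.5584, -0.5456) x1=(0.8243, 0.5936, 0.6105) x2=(-0.4431, 1.1383, 1.5431)
step 24: x0=(1.0118, 1.5606, -0.5457) x1=(0.8282, 0.5936, 0.6195) x2=(-0.4315, 1.1404, 1.5357)
step 25: x0=(1.0175, 1.5627, -0.5457) x1=(0.8319, 0.5937, 0.6283) x2=(-0.4199, 1.1425, 1.5283)
step 26: x0=(1.0232, 1.5648, -0.5456) x1=(0.8357, 0.5939, 0.6372) x2=(-0.4082, 1.1446, 1.5208)
step 27: x0=(1.0288, 1.5669, -0.5454) x1=(0.8393, 0.5943, 0.6461) x2=(-0.3965, 1.1467, 1.5132)
step 28: x0=(1.0344, 1.5689, -0.5452) x1=(0.8428, 0.5947, 0.6550) x2=(-0.3847, 1.1488, 1.5055)
step 29: x0=(1.0399, 1.5710, -0.5448) x1=(0.8463, 0.5953, 0.6638) x2=(-0.3728, 1.1509, 1.4978)
step 30: x0=(1.0454, 1.5729, -0.5444) x1=(0.8497, 0.5959, 0.6726) x2=(-0.3609, 1.1530, 1.4900)
step 31: x0=(1.0508, 1.5749, -0.5439) x1=(0.8531, 0.5967, 0.6814) x2=(-0.3489, 1.1551, 1.4821)
step 32: x0=(1.0562, 1.5768, -0.5432) x1=(0.8563, 0.5975, 0.6901) x2=(-0.3368, 1.1573, 1.4742)
step 33: x0=(1.0615, 1.5787, -0.5426) x1=(0.8596, 0.5985, 0.6988) x2=(-0.3247, 1.1594, 1.4662)
step 34: x0=(1.0668, 1.5806, -0.5418) x1=(0.8627, 0.5996, 0.7075) x2=(-0.3125, 1.1615, 1.4581)
step 35: x0=(1.0721, 1.5824, -0.5409) x1=(0.8658, 0.6007, 0.7161) x2=(-0.3003, 1.1636, 1.4500)
step 36: x0=(1.0773, 1.5842, -0.5399) x1=(0.8688, 0.6020, 0.7247) x2=(-0.2880, 1.1657, 1.4418)

1.4732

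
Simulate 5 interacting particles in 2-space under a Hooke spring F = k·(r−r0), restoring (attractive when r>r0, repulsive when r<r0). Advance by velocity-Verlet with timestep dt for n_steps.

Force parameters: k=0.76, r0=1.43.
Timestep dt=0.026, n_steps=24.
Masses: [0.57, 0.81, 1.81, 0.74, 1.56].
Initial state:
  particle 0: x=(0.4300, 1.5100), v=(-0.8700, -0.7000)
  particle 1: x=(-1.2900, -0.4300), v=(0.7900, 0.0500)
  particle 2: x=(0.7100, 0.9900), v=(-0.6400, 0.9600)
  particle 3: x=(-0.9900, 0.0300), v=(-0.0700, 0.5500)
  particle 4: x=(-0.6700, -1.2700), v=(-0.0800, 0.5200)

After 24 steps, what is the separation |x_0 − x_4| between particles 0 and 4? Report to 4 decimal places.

step 0: x0=(0.4300, 1.5100) x1=(-1.2900, -0.4300) x2=(0.7100, 0.9900) x3=(-0.9900, 0.0300) x4=(-0.6700, -1.2700)
step 1: x0=(0.4064, 1.4909) x1=(-1.2692, -0.4284) x2=(0.6931, 1.0146) x3=(-0.9914, 0.0448) x4=(-0.6718, -1.2561)
step 2: x0=(0.3809, 1.4700) x1=(-1.2478, -0.4261) x2=(0.6759, 1.0384) x3=(-0.9918, 0.0607) x4=(-0.6732, -1.2416)
step 3: x0=(0.3534, 1.4475) x1=(-1.2259, -0.4232) x2=(0.6582, 1.0615) x3=(-0.9915, 0.0777) x4=(-0.6741, -1.2264)
step 4: x0=(0.3241, 1.4235) x1=(-1.2035, -0.4197) x2=(0.6403, 1.0838) x3=(-0.9903, 0.0956) x4=(-0.6745, -1.2106)
step 5: x0=(0.2929, 1.3979) x1=(-1.1807, -0.4156) x2=(0.6220, 1.1054) x3=(-0.9885, 0.1146) x4=(-0.6745, -1.1941)
step 6: x0=(0.2598, 1.3710) x1=(-1.1573, -0.4109) x2=(0.6034, 1.1263) x3=(-0.9860, 0.1345) x4=(-0.6740, -1.1771)
step 7: x0=(0.2250, 1.3427) x1=(-1.1336, -0.4057) x2=(0.5846, 1.1465) x3=(-0.9829, 0.1554) x4=(-0.6731, -1.1595)
step 8: x0=(0.1883, 1.3130) x1=(-1.1094, -0.3999) x2=(0.5656, 1.1660) x3=(-0.9793, 0.1772) x4=(-0.6718, -1.1413)
step 9: x0=(0.1499, 1.2821) x1=(-1.0849, -0.3936) x2=(0.5464, 1.1848) x3=(-0.9752, 0.1999) x4=(-0.6700, -1.1227)
step 10: x0=(0.1099, 1.2499) x1=(-1.0600, -0.3868) x2=(0.5271, 1.2031) x3=(-0.9708, 0.2234) x4=(-0.6679, -1.1035)
step 11: x0=(0.0683, 1.2164) x1=(-1.0349, -0.3795) x2=(0.5077, 1.2208) x3=(-0.9660, 0.2476) x4=(-0.6654, -1.0838)
step 12: x0=(0.0253, 1.1817) x1=(-1.0094, -0.3717) x2=(0.4882, 1.2381) x3=(-0.9610, 0.2726) x4=(-0.6625, -1.0637)
step 13: x0=(-0.0189, 1.1458) x1=(-0.9836, -0.3634) x2=(0.4686, 1.2548) x3=(-0.9559, 0.2982) x4=(-0.6592, -1.0432)
step 14: x0=(-0.0643, 1.1088) x1=(-0.9577, -0.3547) x2=(0.4489, 1.2712) x3=(-0.9506, 0.3245) x4=(-0.6556, -1.0224)
step 15: x0=(-0.1106, 1.0708) x1=(-0.9315, -0.3456) x2=(0.4291, 1.2871) x3=(-0.9453, 0.3513) x4=(-0.6517, -1.0011)
step 16: x0=(-0.1576, 1.0320) x1=(-0.9051, -0.3361) x2=(0.4092, 1.3026) x3=(-0.9401, 0.3785) x4=(-0.6474, -0.9796)
step 17: x0=(-0.2052, 0.9924) x1=(-0.8786, -0.3261) x2=(0.3892, 1.3178) x3=(-0.9350, 0.4062) x4=(-0.6429, -0.9577)
step 18: x0=(-0.2532, 0.9522) x1=(-0.8519, -0.3159) x2=(0.3692, 1.3326) x3=(-0.9302, 0.4343) x4=(-0.6381, -0.9356)
step 19: x0=(-0.3013, 0.9116) x1=(-0.8252, -0.3052) x2=(0.3490, 1.3471) x3=(-0.9256, 0.4626) x4=(-0.6330, -0.9133)
step 20: x0=(-0.3495, 0.8708) x1=(-0.7983, -0.2943) x2=(0.3288, 1.3613) x3=(-0.9214, 0.4912) x4=(-0.6277, -0.8907)
step 21: x0=(-0.3976, 0.8298) x1=(-0.7714, -0.2831) x2=(0.3084, 1.3752) x3=(-0.9176, 0.5200) x4=(-0.6221, -0.8680)
step 22: x0=(-0.4454, 0.7889) x1=(-0.7444, -0.2716) x2=(0.2880, 1.3887) x3=(-0.9143, 0.5490) x4=(-0.6164, -0.8452)
step 23: x0=(-0.4927, 0.7482) x1=(-0.7173, -0.2599) x2=(0.2675, 1.4020) x3=(-0.9117, 0.5781) x4=(-0.6105, -0.8223)
step 24: x0=(-0.5394, 0.7078) x1=(-0.6901, -0.2479) x2=(0.2469, 1.4149) x3=(-0.9098, 0.6073) x4=(-0.6044, -0.7993)

1.5085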